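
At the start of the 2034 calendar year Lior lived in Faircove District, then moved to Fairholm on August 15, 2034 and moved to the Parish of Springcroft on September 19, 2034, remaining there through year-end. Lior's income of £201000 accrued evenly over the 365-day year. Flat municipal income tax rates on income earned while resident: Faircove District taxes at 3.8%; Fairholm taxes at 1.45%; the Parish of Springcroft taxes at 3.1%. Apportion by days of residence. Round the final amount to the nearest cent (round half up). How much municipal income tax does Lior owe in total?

Faircove District, January 1 – August 14, 2034: 226 days → £201000 × 3.8% × 226/365 = £4729.2822
Fairholm, August 15 – September 18, 2034: 35 days → £201000 × 1.45% × 35/365 = £279.4726
The Parish of Springcroft, September 19 – December 31, 2034: 104 days → £201000 × 3.1% × 104/365 = £1775.4082
Total = £6784.1630

£6784.16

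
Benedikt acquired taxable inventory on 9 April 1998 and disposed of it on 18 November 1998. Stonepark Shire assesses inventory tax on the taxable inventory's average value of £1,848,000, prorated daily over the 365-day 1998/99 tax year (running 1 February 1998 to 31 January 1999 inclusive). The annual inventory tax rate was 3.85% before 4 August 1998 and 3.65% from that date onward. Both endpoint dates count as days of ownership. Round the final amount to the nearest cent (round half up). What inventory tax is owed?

9 April – 3 August 1998: 117 days at 3.85% → £1,848,000 × 3.85% × 117/365 = £22,806.3452
4 August – 18 November 1998: 107 days at 3.65% → £1,848,000 × 3.65% × 107/365 = £19,773.6000
Total = £42,579.9452

£42,579.95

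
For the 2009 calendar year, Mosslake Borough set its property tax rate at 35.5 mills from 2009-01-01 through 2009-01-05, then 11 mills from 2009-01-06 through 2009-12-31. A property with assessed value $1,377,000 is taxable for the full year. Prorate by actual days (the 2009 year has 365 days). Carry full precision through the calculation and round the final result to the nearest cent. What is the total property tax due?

2009-01-01 to 2009-01-05: 5 days at 35.5 mills → $1,377,000 × 3.55% × 5/365 = $669.6370
2009-01-06 to 2009-12-31: 360 days at 11 mills → $1,377,000 × 1.1% × 360/365 = $14,939.5068
Total = $15,609.1438

$15,609.14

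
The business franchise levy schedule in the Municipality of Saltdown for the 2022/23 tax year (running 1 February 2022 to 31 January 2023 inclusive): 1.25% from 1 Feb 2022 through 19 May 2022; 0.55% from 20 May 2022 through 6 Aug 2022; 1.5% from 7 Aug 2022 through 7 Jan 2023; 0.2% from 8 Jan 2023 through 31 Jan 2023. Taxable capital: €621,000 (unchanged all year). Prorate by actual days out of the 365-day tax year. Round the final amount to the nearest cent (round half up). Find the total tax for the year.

1 Feb – 19 May 2022: 108 days at 1.25% → €621,000 × 1.25% × 108/365 = €2,296.8493
20 May – 6 Aug 2022: 79 days at 0.55% → €621,000 × 0.55% × 79/365 = €739.2452
7 Aug 2022 – 7 Jan 2023: 154 days at 1.5% → €621,000 × 1.5% × 154/365 = €3,930.1644
8 Jan – 31 Jan 2023: 24 days at 0.2% → €621,000 × 0.2% × 24/365 = €81.6658
Total = €7,047.9247

€7,047.92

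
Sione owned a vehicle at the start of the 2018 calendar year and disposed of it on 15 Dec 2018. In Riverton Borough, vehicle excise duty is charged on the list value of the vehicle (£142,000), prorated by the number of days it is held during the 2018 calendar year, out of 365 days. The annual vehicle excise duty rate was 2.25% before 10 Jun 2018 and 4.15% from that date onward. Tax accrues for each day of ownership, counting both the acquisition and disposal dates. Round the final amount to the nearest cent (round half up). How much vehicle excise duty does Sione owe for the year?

£4,451.99

1 Jan – 9 Jun 2018: 160 days at 2.25% → £142,000 × 2.25% × 160/365 = £1,400.5479
10 Jun – 15 Dec 2018: 189 days at 4.15% → £142,000 × 4.15% × 189/365 = £3,051.4438
Total = £4,451.9918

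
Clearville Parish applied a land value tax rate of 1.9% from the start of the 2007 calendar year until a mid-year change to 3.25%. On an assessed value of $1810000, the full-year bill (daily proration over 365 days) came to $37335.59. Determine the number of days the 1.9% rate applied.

321 days

Let d = days at the first rate; then 365 − d days at the second rate.
$1810000 × [1.9%·d + 3.25%·(365−d)] / 365 = $37335.59
Solving gives d = 321, so the new rate took effect on 18 Nov 2007.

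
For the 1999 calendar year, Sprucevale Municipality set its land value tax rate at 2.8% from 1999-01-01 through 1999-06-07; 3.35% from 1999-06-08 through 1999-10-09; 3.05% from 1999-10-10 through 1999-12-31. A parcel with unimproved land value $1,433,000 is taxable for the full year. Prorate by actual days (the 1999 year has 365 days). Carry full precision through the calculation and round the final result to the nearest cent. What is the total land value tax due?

$43,616.20

1999-01-01 to 1999-06-07: 158 days at 2.8% → $1,433,000 × 2.8% × 158/365 = $17,368.7452
1999-06-08 to 1999-10-09: 124 days at 3.35% → $1,433,000 × 3.35% × 124/365 = $16,308.7178
1999-10-10 to 1999-12-31: 83 days at 3.05% → $1,433,000 × 3.05% × 83/365 = $9,938.7384
Total = $43,616.2014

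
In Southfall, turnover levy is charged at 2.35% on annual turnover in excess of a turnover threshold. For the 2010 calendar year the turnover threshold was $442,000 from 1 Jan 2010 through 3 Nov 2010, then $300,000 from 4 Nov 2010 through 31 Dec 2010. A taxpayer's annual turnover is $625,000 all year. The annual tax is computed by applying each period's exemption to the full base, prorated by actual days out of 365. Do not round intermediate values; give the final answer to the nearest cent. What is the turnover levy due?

$4,830.76

1 Jan – 3 Nov 2010: 307 days, exemption $442,000 → ($625,000 − $442,000) × 2.35% × 307/365 = $3,617.1329
4 Nov – 31 Dec 2010: 58 days, exemption $300,000 → ($625,000 − $300,000) × 2.35% × 58/365 = $1,213.6301
Total = $4,830.7630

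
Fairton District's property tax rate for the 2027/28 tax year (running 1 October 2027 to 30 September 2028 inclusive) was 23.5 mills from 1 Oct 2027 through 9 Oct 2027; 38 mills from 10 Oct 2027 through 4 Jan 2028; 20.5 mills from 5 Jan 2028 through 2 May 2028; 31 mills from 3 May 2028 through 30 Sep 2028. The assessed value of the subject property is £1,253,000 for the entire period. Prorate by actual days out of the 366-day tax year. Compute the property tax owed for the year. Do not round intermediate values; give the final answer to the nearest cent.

1 Oct – 9 Oct 2027: 9 days at 23.5 mills → £1,253,000 × 2.35% × 9/366 = £724.0697
10 Oct 2027 – 4 Jan 2028: 87 days at 38 mills → £1,253,000 × 3.8% × 87/366 = £11,318.0820
5 Jan – 2 May 2028: 119 days at 20.5 mills → £1,253,000 × 2.05% × 119/366 = £8,351.6216
3 May – 30 Sep 2028: 151 days at 31 mills → £1,253,000 × 3.1% × 151/366 = £16,025.3907
Total = £36,419.1639

£36,419.16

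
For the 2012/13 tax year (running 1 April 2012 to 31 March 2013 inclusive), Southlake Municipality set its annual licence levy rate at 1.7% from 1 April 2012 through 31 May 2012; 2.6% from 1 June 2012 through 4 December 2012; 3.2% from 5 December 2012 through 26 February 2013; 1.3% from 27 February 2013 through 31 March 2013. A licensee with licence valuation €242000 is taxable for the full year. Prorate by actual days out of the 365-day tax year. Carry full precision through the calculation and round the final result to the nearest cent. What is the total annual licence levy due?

€5977.73

1 April – 31 May 2012: 61 days at 1.7% → €242000 × 1.7% × 61/365 = €687.5452
1 June – 4 December 2012: 187 days at 2.6% → €242000 × 2.6% × 187/365 = €3223.5726
5 December 2012 – 26 February 2013: 84 days at 3.2% → €242000 × 3.2% × 84/365 = €1782.1808
27 February – 31 March 2013: 33 days at 1.3% → €242000 × 1.3% × 33/365 = €284.4329
Total = €5977.7315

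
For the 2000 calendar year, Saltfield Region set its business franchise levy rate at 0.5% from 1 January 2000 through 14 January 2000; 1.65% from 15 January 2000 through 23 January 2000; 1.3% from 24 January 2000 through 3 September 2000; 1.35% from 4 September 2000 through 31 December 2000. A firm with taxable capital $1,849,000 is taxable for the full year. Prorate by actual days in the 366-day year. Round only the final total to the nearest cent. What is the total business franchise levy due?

1 January – 14 January 2000: 14 days at 0.5% → $1,849,000 × 0.5% × 14/366 = $353.6339
15 January – 23 January 2000: 9 days at 1.65% → $1,849,000 × 1.65% × 9/366 = $750.2090
24 January – 3 September 2000: 224 days at 1.3% → $1,849,000 × 1.3% × 224/366 = $14,711.1694
4 September – 31 December 2000: 119 days at 1.35% → $1,849,000 × 1.35% × 119/366 = $8,115.8975
Total = $23,930.9098

$23,930.91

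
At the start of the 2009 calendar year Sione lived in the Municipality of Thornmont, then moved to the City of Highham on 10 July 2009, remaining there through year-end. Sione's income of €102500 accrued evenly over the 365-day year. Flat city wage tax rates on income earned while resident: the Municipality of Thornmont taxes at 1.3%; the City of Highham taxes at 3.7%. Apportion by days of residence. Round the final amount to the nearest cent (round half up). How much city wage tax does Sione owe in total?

The Municipality of Thornmont, 1 January – 9 July 2009: 190 days → €102500 × 1.3% × 190/365 = €693.6301
The City of Highham, 10 July – 31 December 2009: 175 days → €102500 × 3.7% × 175/365 = €1818.3219
Total = €2511.9521

€2511.95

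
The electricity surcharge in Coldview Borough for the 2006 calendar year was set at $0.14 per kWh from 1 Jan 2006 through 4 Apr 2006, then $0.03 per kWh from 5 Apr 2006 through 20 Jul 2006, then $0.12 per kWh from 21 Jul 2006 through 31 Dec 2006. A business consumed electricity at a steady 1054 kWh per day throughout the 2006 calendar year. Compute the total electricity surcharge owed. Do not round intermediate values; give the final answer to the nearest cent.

1 Jan – 4 Apr 2006: 94 days × 1054 kWh/day = 99,076 kWh at $0.14/kWh → $13,870.64
5 Apr – 20 Jul 2006: 107 days × 1054 kWh/day = 112,778 kWh at $0.03/kWh → $3,383.34
21 Jul – 31 Dec 2006: 164 days × 1054 kWh/day = 172,856 kWh at $0.12/kWh → $20,742.72

$37,996.70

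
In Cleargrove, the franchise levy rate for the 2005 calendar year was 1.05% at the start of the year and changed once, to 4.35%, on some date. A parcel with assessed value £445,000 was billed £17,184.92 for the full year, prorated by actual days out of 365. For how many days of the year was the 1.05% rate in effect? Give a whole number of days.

54 days

Let d = days at the first rate; then 365 − d days at the second rate.
£445,000 × [1.05%·d + 4.35%·(365−d)] / 365 = £17,184.92
Solving gives d = 54, so the new rate took effect on February 24, 2005.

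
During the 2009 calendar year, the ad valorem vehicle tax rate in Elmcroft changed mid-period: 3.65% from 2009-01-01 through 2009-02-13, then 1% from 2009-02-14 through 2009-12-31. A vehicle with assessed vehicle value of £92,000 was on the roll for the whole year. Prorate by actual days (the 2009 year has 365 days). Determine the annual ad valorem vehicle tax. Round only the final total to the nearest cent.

£1,213.90

2009-01-01 to 2009-02-13: 44 days at 3.65% → £92,000 × 3.65% × 44/365 = £404.8000
2009-02-14 to 2009-12-31: 321 days at 1% → £92,000 × 1% × 321/365 = £809.0959
Total = £1,213.8959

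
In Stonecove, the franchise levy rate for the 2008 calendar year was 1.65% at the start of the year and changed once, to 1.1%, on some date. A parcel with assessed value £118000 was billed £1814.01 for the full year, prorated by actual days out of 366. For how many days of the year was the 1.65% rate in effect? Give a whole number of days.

291 days

Let d = days at the first rate; then 366 − d days at the second rate.
£118000 × [1.65%·d + 1.1%·(366−d)] / 366 = £1814.01
Solving gives d = 291, so the new rate took effect on October 18, 2008.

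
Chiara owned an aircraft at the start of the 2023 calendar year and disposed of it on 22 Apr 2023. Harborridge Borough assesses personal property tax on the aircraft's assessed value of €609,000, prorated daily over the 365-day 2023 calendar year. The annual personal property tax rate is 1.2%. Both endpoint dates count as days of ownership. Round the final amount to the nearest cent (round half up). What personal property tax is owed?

Days held (1 Jan – 22 Apr 2023): 112 out of 365
Tax = €609,000 × 1.2% × 112/365 = €2,242.4548

€2,242.45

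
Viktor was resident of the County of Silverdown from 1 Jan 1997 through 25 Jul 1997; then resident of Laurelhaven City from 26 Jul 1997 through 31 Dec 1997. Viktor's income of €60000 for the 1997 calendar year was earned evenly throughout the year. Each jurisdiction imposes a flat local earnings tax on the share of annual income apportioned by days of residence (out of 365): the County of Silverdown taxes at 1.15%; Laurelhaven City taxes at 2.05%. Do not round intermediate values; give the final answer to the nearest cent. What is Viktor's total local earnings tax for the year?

The County of Silverdown, 1 Jan – 25 Jul 1997: 206 days → €60000 × 1.15% × 206/365 = €389.4247
Laurelhaven City, 26 Jul – 31 Dec 1997: 159 days → €60000 × 2.05% × 159/365 = €535.8082
Total = €925.2329

€925.23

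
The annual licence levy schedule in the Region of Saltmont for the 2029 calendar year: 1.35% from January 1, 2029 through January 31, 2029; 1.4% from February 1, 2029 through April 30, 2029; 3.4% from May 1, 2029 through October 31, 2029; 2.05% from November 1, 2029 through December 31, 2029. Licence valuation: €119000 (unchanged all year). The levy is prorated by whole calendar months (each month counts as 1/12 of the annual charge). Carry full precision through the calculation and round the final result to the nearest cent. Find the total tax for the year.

€2979.96

January 1 – January 31, 2029: 1 month at 1.35% → €119000 × 1.35% × 1/12 = €133.8750
February 1 – April 30, 2029: 3 months at 1.4% → €119000 × 1.4% × 3/12 = €416.5000
May 1 – October 31, 2029: 6 months at 3.4% → €119000 × 3.4% × 6/12 = €2023.0000
November 1 – December 31, 2029: 2 months at 2.05% → €119000 × 2.05% × 2/12 = €406.5833
Total = €2979.9583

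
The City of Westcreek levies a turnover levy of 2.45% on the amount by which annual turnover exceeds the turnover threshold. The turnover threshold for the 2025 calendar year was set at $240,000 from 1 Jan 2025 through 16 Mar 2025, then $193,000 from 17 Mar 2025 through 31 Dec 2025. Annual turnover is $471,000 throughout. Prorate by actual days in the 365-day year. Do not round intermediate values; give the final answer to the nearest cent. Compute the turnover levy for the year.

$6,574.39

1 Jan – 16 Mar 2025: 75 days, exemption $240,000 → ($471,000 − $240,000) × 2.45% × 75/365 = $1,162.9110
17 Mar – 31 Dec 2025: 290 days, exemption $193,000 → ($471,000 − $193,000) × 2.45% × 290/365 = $5,411.4795
Total = $6,574.3904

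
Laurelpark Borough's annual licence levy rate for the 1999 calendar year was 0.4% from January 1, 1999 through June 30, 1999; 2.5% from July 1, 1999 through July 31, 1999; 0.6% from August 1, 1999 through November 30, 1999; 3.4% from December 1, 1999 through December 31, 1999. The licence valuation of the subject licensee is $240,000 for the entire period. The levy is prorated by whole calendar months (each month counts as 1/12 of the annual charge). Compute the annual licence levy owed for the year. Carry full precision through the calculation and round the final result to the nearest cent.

$2,140.00

January 1 – June 30, 1999: 6 months at 0.4% → $240,000 × 0.4% × 6/12 = $480.0000
July 1 – July 31, 1999: 1 month at 2.5% → $240,000 × 2.5% × 1/12 = $500.0000
August 1 – November 30, 1999: 4 months at 0.6% → $240,000 × 0.6% × 4/12 = $480.0000
December 1 – December 31, 1999: 1 month at 3.4% → $240,000 × 3.4% × 1/12 = $680.0000
Total = $2,140.0000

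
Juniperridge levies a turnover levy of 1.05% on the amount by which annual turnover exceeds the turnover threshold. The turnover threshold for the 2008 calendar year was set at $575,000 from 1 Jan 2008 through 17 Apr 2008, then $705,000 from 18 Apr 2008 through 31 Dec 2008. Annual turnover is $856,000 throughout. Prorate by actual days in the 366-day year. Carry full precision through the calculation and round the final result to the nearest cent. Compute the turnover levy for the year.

1 Jan – 17 Apr 2008: 108 days, exemption $575,000 → ($856,000 − $575,000) × 1.05% × 108/366 = $870.6393
18 Apr – 31 Dec 2008: 258 days, exemption $705,000 → ($856,000 − $705,000) × 1.05% × 258/366 = $1,117.6475
Total = $1,988.2869

$1,988.29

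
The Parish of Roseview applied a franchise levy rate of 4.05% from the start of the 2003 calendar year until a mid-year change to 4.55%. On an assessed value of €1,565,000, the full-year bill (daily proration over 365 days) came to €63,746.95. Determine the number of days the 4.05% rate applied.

348 days

Let d = days at the first rate; then 365 − d days at the second rate.
€1,565,000 × [4.05%·d + 4.55%·(365−d)] / 365 = €63,746.95
Solving gives d = 348, so the new rate took effect on December 15, 2003.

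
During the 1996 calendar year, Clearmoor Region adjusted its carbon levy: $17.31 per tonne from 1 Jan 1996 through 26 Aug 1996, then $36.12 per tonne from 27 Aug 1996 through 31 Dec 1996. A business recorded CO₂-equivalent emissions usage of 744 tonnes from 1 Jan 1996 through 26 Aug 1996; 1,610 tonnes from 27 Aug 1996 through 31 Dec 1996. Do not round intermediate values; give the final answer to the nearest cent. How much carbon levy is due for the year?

$71,031.84

1 Jan – 26 Aug 1996: 744 tonnes at $17.31/tonne → $12,878.64
27 Aug – 31 Dec 1996: 1,610 tonnes at $36.12/tonne → $58,153.20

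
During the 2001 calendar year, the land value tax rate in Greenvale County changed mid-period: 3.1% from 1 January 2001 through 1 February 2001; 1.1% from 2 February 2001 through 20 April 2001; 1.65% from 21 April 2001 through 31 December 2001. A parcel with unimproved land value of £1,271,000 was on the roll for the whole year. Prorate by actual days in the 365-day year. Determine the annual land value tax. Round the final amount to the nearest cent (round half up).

1 January – 1 February 2001: 32 days at 3.1% → £1,271,000 × 3.1% × 32/365 = £3,454.3342
2 February – 20 April 2001: 78 days at 1.1% → £1,271,000 × 1.1% × 78/365 = £2,987.7205
21 April – 31 December 2001: 255 days at 1.65% → £1,271,000 × 1.65% × 255/365 = £14,651.3219
Total = £21,093.3767

£21,093.38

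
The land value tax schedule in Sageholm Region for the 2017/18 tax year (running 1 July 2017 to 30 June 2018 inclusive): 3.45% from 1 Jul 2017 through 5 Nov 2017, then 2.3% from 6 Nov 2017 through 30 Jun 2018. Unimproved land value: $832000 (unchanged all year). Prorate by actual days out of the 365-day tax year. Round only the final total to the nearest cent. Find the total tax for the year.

$22491.35

1 Jul – 5 Nov 2017: 128 days at 3.45% → $832000 × 3.45% × 128/365 = $10066.0603
6 Nov 2017 – 30 Jun 2018: 237 days at 2.3% → $832000 × 2.3% × 237/365 = $12425.2932
Total = $22491.3534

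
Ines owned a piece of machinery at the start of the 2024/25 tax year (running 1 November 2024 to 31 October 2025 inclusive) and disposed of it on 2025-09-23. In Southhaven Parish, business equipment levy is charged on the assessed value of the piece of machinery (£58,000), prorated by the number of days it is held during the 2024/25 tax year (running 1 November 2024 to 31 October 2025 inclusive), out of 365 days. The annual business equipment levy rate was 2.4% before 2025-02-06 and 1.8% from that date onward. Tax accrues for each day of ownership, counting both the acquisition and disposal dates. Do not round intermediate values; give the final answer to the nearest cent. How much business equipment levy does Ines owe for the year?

2024-11-01 to 2025-02-05: 97 days at 2.4% → £58,000 × 2.4% × 97/365 = £369.9288
2025-02-06 to 2025-09-23: 230 days at 1.8% → £58,000 × 1.8% × 230/365 = £657.8630
Total = £1,027.7918

£1,027.79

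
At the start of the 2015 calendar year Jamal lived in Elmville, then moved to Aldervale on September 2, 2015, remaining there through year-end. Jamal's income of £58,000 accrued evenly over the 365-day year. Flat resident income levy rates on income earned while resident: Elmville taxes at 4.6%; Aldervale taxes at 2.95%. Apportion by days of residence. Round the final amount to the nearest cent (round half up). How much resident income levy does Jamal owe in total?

£2,350.75

Elmville, January 1 – September 1, 2015: 244 days → £58,000 × 4.6% × 244/365 = £1,783.5397
Aldervale, September 2 – December 31, 2015: 121 days → £58,000 × 2.95% × 121/365 = £567.2082
Total = £2,350.7479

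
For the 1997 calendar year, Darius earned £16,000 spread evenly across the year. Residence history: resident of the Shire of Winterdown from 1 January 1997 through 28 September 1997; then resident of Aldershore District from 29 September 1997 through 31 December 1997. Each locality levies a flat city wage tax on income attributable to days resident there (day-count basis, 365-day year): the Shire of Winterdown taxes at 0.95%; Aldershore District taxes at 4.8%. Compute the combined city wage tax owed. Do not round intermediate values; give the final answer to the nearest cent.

The Shire of Winterdown, 1 January – 28 September 1997: 271 days → £16,000 × 0.95% × 271/365 = £112.8548
Aldershore District, 29 September – 31 December 1997: 94 days → £16,000 × 4.8% × 94/365 = £197.7863
Total = £310.6411

£310.64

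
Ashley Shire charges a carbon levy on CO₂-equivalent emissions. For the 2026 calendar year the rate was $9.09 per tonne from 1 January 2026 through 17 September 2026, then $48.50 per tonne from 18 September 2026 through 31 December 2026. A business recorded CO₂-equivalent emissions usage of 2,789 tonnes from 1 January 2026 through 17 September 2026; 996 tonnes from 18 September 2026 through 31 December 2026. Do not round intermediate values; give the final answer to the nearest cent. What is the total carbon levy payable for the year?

1 January – 17 September 2026: 2,789 tonnes at $9.09/tonne → $25352.01
18 September – 31 December 2026: 996 tonnes at $48.50/tonne → $48306.00

$73658.01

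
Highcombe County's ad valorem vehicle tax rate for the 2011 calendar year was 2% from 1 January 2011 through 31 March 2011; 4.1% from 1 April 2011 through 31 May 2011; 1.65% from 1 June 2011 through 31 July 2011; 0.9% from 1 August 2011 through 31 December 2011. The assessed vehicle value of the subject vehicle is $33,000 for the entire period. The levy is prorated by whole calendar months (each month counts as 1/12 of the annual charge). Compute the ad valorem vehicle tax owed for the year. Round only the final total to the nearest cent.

1 January – 31 March 2011: 3 months at 2% → $33,000 × 2% × 3/12 = $165.0000
1 April – 31 May 2011: 2 months at 4.1% → $33,000 × 4.1% × 2/12 = $225.5000
1 June – 31 July 2011: 2 months at 1.65% → $33,000 × 1.65% × 2/12 = $90.7500
1 August – 31 December 2011: 5 months at 0.9% → $33,000 × 0.9% × 5/12 = $123.7500
Total = $605.0000

$605.00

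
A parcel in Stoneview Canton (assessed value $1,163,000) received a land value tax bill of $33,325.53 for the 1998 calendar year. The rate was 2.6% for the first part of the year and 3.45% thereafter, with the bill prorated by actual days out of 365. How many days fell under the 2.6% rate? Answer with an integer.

Let d = days at the first rate; then 365 − d days at the second rate.
$1,163,000 × [2.6%·d + 3.45%·(365−d)] / 365 = $33,325.53
Solving gives d = 251, so the new rate took effect on 9 Sep 1998.

251 days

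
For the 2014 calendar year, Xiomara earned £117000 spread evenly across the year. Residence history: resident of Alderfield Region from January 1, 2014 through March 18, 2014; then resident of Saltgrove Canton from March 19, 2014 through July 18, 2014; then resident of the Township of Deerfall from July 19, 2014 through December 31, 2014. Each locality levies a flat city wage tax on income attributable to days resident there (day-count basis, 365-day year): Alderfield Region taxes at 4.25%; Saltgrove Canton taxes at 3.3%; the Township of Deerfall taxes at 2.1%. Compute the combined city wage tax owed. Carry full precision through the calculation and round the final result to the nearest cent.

£3456.95

Alderfield Region, January 1 – March 18, 2014: 77 days → £117000 × 4.25% × 77/365 = £1048.9932
Saltgrove Canton, March 19 – July 18, 2014: 122 days → £117000 × 3.3% × 122/365 = £1290.5260
The Township of Deerfall, July 19 – December 31, 2014: 166 days → £117000 × 2.1% × 166/365 = £1117.4301
Total = £3456.9493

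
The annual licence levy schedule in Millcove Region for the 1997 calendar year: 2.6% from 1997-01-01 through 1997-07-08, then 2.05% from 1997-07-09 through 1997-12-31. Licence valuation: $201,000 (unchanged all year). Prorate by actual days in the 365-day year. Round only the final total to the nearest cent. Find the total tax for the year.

1997-01-01 to 1997-07-08: 189 days at 2.6% → $201,000 × 2.6% × 189/365 = $2,706.0658
1997-07-09 to 1997-12-31: 176 days at 2.05% → $201,000 × 2.05% × 176/365 = $1,986.8712
Total = $4,692.9370

$4,692.94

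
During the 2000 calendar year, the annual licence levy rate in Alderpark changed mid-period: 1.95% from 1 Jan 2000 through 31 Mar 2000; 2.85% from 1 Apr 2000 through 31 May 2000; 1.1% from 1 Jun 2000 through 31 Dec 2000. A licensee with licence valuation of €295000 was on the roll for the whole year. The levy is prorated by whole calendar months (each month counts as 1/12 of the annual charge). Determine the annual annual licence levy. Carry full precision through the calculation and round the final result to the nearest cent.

€4732.29

1 Jan – 31 Mar 2000: 3 months at 1.95% → €295000 × 1.95% × 3/12 = €1438.1250
1 Apr – 31 May 2000: 2 months at 2.85% → €295000 × 2.85% × 2/12 = €1401.2500
1 Jun – 31 Dec 2000: 7 months at 1.1% → €295000 × 1.1% × 7/12 = €1892.9167
Total = €4732.2917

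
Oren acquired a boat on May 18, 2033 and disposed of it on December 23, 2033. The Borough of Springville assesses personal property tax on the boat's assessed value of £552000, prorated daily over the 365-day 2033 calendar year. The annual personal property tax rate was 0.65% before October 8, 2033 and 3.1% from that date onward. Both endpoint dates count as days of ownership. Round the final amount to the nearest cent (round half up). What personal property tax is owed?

£5015.64

May 18 – October 7, 2033: 143 days at 0.65% → £552000 × 0.65% × 143/365 = £1405.7096
October 8 – December 23, 2033: 77 days at 3.1% → £552000 × 3.1% × 77/365 = £3609.9288
Total = £5015.6384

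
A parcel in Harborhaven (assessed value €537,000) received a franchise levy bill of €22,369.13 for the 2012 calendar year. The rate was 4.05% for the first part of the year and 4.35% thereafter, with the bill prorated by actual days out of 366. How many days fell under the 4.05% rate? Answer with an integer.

225 days

Let d = days at the first rate; then 366 − d days at the second rate.
€537,000 × [4.05%·d + 4.35%·(366−d)] / 366 = €22,369.13
Solving gives d = 225, so the new rate took effect on 13 August 2012.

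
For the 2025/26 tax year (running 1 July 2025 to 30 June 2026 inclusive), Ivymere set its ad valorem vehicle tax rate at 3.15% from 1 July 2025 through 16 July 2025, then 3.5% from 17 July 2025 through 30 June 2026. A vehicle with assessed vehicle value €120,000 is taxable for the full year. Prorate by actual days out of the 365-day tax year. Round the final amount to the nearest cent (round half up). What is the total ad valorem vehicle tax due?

1 July – 16 July 2025: 16 days at 3.15% → €120,000 × 3.15% × 16/365 = €165.6986
17 July 2025 – 30 June 2026: 349 days at 3.5% → €120,000 × 3.5% × 349/365 = €4,015.8904
Total = €4,181.5890

€4,181.59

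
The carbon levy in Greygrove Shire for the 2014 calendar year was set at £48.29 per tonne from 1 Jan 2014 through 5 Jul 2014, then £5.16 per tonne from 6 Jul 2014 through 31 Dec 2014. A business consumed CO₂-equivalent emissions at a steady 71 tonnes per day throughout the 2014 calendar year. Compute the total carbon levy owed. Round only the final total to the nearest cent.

1 Jan – 5 Jul 2014: 186 days × 71 tonnes/day = 13,206 tonnes at £48.29/tonne → £637,717.74
6 Jul – 31 Dec 2014: 179 days × 71 tonnes/day = 12,709 tonnes at £5.16/tonne → £65,578.44

£703,296.18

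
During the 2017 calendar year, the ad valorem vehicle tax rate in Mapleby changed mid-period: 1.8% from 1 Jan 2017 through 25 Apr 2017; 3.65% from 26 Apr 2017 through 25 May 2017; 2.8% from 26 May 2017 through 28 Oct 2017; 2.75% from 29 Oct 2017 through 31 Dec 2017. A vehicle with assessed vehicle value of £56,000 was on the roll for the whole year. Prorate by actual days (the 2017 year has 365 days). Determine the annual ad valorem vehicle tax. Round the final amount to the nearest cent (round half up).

1 Jan – 25 Apr 2017: 115 days at 1.8% → £56,000 × 1.8% × 115/365 = £317.5890
26 Apr – 25 May 2017: 30 days at 3.65% → £56,000 × 3.65% × 30/365 = £168.0000
26 May – 28 Oct 2017: 156 days at 2.8% → £56,000 × 2.8% × 156/365 = £670.1589
29 Oct – 31 Dec 2017: 64 days at 2.75% → £56,000 × 2.75% × 64/365 = £270.0274
Total = £1,425.7753

£1,425.78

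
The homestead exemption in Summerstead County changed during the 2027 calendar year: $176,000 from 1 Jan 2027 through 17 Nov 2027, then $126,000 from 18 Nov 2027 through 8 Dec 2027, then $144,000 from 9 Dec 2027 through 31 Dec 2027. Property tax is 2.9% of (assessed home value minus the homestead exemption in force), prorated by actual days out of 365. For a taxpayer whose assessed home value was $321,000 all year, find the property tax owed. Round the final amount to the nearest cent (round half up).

1 Jan – 17 Nov 2027: 321 days, exemption $176,000 → ($321,000 − $176,000) × 2.9% × 321/365 = $3,698.0959
18 Nov – 8 Dec 2027: 21 days, exemption $126,000 → ($321,000 − $126,000) × 2.9% × 21/365 = $325.3562
9 Dec – 31 Dec 2027: 23 days, exemption $144,000 → ($321,000 − $144,000) × 2.9% × 23/365 = $323.4493
Total = $4,346.9014

$4,346.90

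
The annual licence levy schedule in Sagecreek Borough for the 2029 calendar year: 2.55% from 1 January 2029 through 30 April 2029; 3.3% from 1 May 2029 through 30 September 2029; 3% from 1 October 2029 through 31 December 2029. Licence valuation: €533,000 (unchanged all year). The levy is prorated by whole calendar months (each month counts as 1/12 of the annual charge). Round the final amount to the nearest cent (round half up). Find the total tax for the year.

€15,856.75

1 January – 30 April 2029: 4 months at 2.55% → €533,000 × 2.55% × 4/12 = €4,530.5000
1 May – 30 September 2029: 5 months at 3.3% → €533,000 × 3.3% × 5/12 = €7,328.7500
1 October – 31 December 2029: 3 months at 3% → €533,000 × 3% × 3/12 = €3,997.5000
Total = €15,856.7500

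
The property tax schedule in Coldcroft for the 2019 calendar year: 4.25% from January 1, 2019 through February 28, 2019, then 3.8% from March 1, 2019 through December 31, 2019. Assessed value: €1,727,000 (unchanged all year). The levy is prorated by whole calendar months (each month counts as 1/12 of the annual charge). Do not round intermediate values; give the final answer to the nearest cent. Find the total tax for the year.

January 1 – February 28, 2019: 2 months at 4.25% → €1,727,000 × 4.25% × 2/12 = €12,232.9167
March 1 – December 31, 2019: 10 months at 3.8% → €1,727,000 × 3.8% × 10/12 = €54,688.3333
Total = €66,921.2500

€66,921.25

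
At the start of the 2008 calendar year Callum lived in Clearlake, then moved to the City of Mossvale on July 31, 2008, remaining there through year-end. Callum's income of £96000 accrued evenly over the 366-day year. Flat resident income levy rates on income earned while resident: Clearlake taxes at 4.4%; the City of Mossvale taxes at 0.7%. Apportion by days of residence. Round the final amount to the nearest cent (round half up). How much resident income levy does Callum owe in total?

Clearlake, January 1 – July 30, 2008: 212 days → £96000 × 4.4% × 212/366 = £2446.6885
The City of Mossvale, July 31 – December 31, 2008: 154 days → £96000 × 0.7% × 154/366 = £282.7541
Total = £2729.4426

£2729.44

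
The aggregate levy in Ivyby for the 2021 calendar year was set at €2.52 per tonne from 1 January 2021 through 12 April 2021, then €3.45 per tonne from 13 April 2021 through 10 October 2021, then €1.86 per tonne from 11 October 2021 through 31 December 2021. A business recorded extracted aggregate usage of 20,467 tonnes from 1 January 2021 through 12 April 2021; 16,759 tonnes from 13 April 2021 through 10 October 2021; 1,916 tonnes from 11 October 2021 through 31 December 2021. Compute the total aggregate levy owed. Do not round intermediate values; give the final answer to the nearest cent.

€112,959.15

1 January – 12 April 2021: 20,467 tonnes at €2.52/tonne → €51,576.84
13 April – 10 October 2021: 16,759 tonnes at €3.45/tonne → €57,818.55
11 October – 31 December 2021: 1,916 tonnes at €1.86/tonne → €3,563.76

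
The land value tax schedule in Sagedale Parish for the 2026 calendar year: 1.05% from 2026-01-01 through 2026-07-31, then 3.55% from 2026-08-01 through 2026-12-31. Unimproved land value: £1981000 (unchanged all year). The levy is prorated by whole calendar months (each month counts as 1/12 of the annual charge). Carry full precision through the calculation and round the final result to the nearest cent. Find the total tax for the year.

2026-01-01 to 2026-07-31: 7 months at 1.05% → £1981000 × 1.05% × 7/12 = £12133.6250
2026-08-01 to 2026-12-31: 5 months at 3.55% → £1981000 × 3.55% × 5/12 = £29302.2917
Total = £41435.9167

£41435.92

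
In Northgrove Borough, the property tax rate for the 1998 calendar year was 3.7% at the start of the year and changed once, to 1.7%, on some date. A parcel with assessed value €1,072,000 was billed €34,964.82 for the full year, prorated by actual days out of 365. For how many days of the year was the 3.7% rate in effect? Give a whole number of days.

Let d = days at the first rate; then 365 − d days at the second rate.
€1,072,000 × [3.7%·d + 1.7%·(365−d)] / 365 = €34,964.82
Solving gives d = 285, so the new rate took effect on 13 October 1998.

285 days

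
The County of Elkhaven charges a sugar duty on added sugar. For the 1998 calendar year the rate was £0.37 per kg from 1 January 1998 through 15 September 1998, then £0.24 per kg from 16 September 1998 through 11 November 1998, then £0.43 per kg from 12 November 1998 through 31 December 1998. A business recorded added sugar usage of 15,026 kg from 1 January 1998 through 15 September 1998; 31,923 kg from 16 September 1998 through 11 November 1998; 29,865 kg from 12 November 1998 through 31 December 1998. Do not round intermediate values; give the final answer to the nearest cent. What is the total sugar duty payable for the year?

£26,063.09

1 January – 15 September 1998: 15,026 kg at £0.37/kg → £5,559.62
16 September – 11 November 1998: 31,923 kg at £0.24/kg → £7,661.52
12 November – 31 December 1998: 29,865 kg at £0.43/kg → £12,841.95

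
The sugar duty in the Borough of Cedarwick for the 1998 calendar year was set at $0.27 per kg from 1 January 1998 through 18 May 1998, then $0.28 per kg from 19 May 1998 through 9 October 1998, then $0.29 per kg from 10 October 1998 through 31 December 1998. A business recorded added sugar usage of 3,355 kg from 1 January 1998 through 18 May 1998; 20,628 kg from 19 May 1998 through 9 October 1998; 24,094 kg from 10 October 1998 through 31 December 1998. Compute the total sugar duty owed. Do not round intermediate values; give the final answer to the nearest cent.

$13,668.95

1 January – 18 May 1998: 3,355 kg at $0.27/kg → $905.85
19 May – 9 October 1998: 20,628 kg at $0.28/kg → $5,775.84
10 October – 31 December 1998: 24,094 kg at $0.29/kg → $6,987.26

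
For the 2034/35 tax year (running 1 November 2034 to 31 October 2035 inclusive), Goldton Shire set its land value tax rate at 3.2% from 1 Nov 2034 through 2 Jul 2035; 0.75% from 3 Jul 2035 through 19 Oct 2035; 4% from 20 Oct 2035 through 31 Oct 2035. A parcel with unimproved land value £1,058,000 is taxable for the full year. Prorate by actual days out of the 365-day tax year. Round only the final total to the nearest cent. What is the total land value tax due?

1 Nov 2034 – 2 Jul 2035: 244 days at 3.2% → £1,058,000 × 3.2% × 244/365 = £22,632.5041
3 Jul – 19 Oct 2035: 109 days at 0.75% → £1,058,000 × 0.75% × 109/365 = £2,369.6301
20 Oct – 31 Oct 2035: 12 days at 4% → £1,058,000 × 4% × 12/365 = £1,391.3425
Total = £26,393.4767

£26,393.48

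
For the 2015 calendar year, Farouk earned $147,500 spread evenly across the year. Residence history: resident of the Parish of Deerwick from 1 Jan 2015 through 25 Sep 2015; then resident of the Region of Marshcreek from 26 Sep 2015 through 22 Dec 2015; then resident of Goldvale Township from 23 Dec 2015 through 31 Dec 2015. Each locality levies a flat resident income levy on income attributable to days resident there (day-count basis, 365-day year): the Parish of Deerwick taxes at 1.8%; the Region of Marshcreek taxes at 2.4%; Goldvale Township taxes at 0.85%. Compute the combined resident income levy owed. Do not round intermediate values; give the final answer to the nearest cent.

$2,833.82

The Parish of Deerwick, 1 Jan – 25 Sep 2015: 268 days → $147,500 × 1.8% × 268/365 = $1,949.4247
The Region of Marshcreek, 26 Sep – 22 Dec 2015: 88 days → $147,500 × 2.4% × 88/365 = $853.4795
Goldvale Township, 23 Dec – 31 Dec 2015: 9 days → $147,500 × 0.85% × 9/365 = $30.9144
Total = $2,833.8185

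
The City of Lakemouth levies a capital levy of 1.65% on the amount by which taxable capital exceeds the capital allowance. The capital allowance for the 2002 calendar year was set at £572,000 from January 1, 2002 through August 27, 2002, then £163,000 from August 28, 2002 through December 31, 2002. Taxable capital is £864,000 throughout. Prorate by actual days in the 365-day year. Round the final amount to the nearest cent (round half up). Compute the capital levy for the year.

£7,147.62

January 1 – August 27, 2002: 239 days, exemption £572,000 → (£864,000 − £572,000) × 1.65% × 239/365 = £3,154.8000
August 28 – December 31, 2002: 126 days, exemption £163,000 → (£864,000 − £163,000) × 1.65% × 126/365 = £3,992.8192
Total = £7,147.6192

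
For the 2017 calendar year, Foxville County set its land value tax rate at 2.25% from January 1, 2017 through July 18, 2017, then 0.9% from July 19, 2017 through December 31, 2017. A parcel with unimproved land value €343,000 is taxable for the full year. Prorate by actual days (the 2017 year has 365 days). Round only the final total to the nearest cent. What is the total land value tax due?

€5,611.57

January 1 – July 18, 2017: 199 days at 2.25% → €343,000 × 2.25% × 199/365 = €4,207.6233
July 19 – December 31, 2017: 166 days at 0.9% → €343,000 × 0.9% × 166/365 = €1,403.9507
Total = €5,611.5740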